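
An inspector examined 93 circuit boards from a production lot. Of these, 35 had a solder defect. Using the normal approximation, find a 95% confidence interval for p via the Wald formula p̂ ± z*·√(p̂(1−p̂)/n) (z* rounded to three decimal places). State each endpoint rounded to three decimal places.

The sample proportion is 35/93 = 0.37634.
Standard error of p̂: √(0.234709/93) = √0.002523755 = 0.050237.
The 95% critical value is z* = 1.960.
Margin = 1.960·0.050237 = 0.09846.
Interval: 0.37634 ± 0.09846 → (0.278, 0.475).

(0.278, 0.475)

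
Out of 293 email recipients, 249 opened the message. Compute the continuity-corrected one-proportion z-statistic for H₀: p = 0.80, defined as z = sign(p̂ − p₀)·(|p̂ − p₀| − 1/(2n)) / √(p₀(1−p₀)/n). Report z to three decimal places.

The sample proportion is 249/293 = 0.84983. p̂ − p₀ = 0.049829.
Continuity correction 1/(2n) = 1/586 = 0.001706.
Corrected numerator: |0.049829| − 0.001706 = 0.048123.
SE₀ = √(0.80·0.20/293) = 0.023368.
z = +0.048123/0.023368 = 2.059.

z = 2.059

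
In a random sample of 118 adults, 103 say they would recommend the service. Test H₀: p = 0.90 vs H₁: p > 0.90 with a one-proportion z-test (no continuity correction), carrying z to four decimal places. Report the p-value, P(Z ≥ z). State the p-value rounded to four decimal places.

p-value = 0.8369

Sample proportion p̂ = 103/118 = 0.87288.
SE₀ = √(0.90·0.10/118) = 0.027617.
Test statistic (full precision, shown to 4 dp): z = (103/118 − 0.90)/SE₀ ≈ -0.9819.
p-value = P(Z ≥ z) with z = -0.9819 → 0.8369.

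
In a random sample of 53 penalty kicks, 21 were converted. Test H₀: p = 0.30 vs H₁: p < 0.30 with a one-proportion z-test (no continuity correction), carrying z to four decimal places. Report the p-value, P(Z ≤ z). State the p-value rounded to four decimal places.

p-value = 0.9368

p̂ = 21/53 = 0.39623.
Null standard error: √(0.30·0.70/53) = √0.003962264 = 0.062947.
Test statistic (full precision, shown to 4 dp): z = (21/53 − 0.30)/SE₀ ≈ 1.5287.
p-value = P(Z ≤ z) with z = 1.5287 → 0.9368.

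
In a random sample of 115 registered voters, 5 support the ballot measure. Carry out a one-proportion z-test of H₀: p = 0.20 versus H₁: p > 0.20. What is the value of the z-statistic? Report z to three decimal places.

p̂ = 5/115 = 0.04348.
Under H₀, SE = √(p₀(1−p₀)/n) = √(0.20·0.80/115) = √0.001391304 = 0.037300.
Test statistic: z = -0.15652/0.037300 = -4.196.

z = -4.196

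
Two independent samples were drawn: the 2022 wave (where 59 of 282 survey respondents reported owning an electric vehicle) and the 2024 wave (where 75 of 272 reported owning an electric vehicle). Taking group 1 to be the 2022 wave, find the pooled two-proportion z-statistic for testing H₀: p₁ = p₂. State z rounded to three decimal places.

z = -1.828

p̂₁ = 59/282 = 0.20922, p̂₂ = 75/272 = 0.27574.
Pooling: p̂ = 134/554 = 0.24188.
SE = √[p̂(1−p̂)(1/n₁+1/n₂)] = √[0.24188·0.75812·(1/282+1/272)] ≈ 0.036393.
z = (p̂₁ − p̂₂)/SE = (0.20922 − 0.27574)/0.036393 = -0.06652/0.036393 = -1.828.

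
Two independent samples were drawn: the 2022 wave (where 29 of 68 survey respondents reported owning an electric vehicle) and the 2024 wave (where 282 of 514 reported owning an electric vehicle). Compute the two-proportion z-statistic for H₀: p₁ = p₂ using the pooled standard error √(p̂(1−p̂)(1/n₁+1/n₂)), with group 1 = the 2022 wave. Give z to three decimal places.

Sample proportions: p̂₁ = 29/68 = 0.42647 and p̂₂ = 282/514 = 0.54864.
Pooled p̂ = (29+282)/(68+514) = 311/582 = 0.53436.
Pooled SE = √[0.2488191·0.01665141] ≈ 0.064368.
z = (p̂₁ − p̂₂)/SE = (0.42647 − 0.54864)/0.064368 = -0.12217/0.064368 = -1.898.

z = -1.898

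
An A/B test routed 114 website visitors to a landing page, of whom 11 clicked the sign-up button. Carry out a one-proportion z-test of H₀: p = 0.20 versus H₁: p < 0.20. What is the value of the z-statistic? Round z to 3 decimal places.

z = -2.763

p̂ = 11/114 = 0.09649.
Under H₀, SE = √(p₀(1−p₀)/n) = √(0.20·0.80/114) = √0.001403509 = 0.037463.
z = (p̂ − p₀)/SE = (0.09649 − 0.20)/0.037463 = -2.763.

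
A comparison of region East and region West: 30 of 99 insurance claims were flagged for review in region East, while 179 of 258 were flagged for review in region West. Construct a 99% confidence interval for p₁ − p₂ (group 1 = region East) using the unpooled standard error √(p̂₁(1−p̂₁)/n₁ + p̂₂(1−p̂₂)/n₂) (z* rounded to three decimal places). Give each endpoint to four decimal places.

(-0.5308, -0.2507)

p̂₁ = 0.30303, p̂₂ = 0.69380, so the observed difference is -0.39077.
SE = √(0.002133363 + 0.000823419) = √0.002956782 = 0.054376.
z* = 2.576 at the 99% level. Margin of error = 0.14007.
So the interval runs from -0.5308 to -0.2507.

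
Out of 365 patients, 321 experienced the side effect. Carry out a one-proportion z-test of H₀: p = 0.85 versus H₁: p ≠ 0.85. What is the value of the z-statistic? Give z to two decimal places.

Sample proportion p̂ = 321/365 = 0.87945.
Null standard error: √(0.85·0.15/365) = √0.000349315 = 0.018690.
Test statistic: z = 0.02945/0.018690 = 1.58.

z = 1.58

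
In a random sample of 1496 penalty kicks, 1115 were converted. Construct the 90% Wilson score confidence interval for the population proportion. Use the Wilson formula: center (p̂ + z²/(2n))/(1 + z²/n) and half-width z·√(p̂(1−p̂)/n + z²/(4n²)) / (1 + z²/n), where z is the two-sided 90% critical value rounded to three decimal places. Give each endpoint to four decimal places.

Here p̂ = 1115/1496 = 0.74532 and z = 1.645 (z² = 2.706025).
Denominator 1 + z²/n = 1 + 2.706025/1496 = 1.001809.
Center = (0.74532 + 0.000904)/1.001809 = 0.74488.
Radicand: p̂(1−p̂)/n + z²/(4n²) = 0.000126883 + 0.000000302 = 0.000127185.
Half-width = 1.645·√0.000127185/1.001809 = 0.01852.
CI: 0.74488 ± 0.01852 = (0.7264, 0.7634).

(0.7264, 0.7634)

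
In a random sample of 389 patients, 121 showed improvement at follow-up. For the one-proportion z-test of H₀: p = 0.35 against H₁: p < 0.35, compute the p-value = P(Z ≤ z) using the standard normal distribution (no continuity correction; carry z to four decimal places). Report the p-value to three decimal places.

p-value = 0.054

p̂ = 121/389 = 0.31105.
Null standard error: √(0.35·0.65/389) = √0.000584833 = 0.024183.
Test statistic (full precision, shown to 4 dp): z = (121/389 − 0.35)/SE₀ ≈ -1.6104.
p-value = P(Z ≤ z) with z = -1.6104 → 0.054.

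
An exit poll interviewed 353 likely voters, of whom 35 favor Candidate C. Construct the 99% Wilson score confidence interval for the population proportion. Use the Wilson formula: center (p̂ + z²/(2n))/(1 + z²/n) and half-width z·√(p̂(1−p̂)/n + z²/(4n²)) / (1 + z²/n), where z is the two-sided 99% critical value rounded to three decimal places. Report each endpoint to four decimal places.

p̂ = 35/353 = 0.09915; z = 2.576, so z² = 6.635776.
Denominator 1 + z²/n = 1 + 6.635776/353 = 1.018798.
Center = (0.09915 + 0.009399)/1.018798 = 0.10655.
Radicand: p̂(1−p̂)/n + z²/(4n²) = 0.000253029 + 0.000013313 = 0.000266342.
Half-width = 2.576·√0.000266342/1.018798 = 0.04126.
Interval: 0.10655 ± 0.04126 → (0.0653, 0.1478).

(0.0653, 0.1478)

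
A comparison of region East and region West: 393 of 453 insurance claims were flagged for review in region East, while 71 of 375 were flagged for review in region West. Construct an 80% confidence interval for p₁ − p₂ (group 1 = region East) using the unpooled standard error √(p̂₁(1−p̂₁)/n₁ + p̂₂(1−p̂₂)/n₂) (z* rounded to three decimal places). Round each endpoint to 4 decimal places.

(0.6452, 0.7112)

p̂₁ = 0.86755, p̂₂ = 0.18933, so the observed difference is 0.67822.
SE = √(0.000253658 + 0.000409297) = √0.000662955 = 0.025748.
The 80% critical value is z* = 1.282. Margin = 1.282·0.025748 = 0.03301.
CI: 0.67822 ± 0.03301 = (0.6452, 0.7112).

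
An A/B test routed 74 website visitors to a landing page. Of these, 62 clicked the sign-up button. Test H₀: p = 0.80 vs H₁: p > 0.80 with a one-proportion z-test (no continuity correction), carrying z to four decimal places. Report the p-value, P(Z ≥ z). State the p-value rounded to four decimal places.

p-value = 0.2079

p̂ = 62/74 = 0.83784.
SE₀ = √(0.80·0.20/74) = 0.046499.
z = (p̂ − p₀)/SE = (62/74 − 0.80)/0.046499 ≈ 0.8137.
From the standard normal, P(Z ≥ z) = 0.2079.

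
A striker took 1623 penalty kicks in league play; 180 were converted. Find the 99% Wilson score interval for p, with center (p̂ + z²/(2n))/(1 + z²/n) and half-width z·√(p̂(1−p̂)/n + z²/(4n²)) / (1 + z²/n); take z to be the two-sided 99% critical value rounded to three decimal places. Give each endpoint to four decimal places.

(0.0924, 0.1326)

Here p̂ = 180/1623 = 0.11091 and z = 2.576 (z² = 6.635776).
Denominator 1 + z²/n = 1 + 6.635776/1623 = 1.004089.
Adjusted center: (0.11091 + z²/(2n))/1.004089 = 0.11249.
Radicand: p̂(1−p̂)/n + z²/(4n²) = 0.000060755 + 0.000000630 = 0.000061385.
Half-width = z·√(radicand)/denom = 2.576·0.007835/1.004089 = 0.02010.
CI: 0.11249 ± 0.02010 = (0.0924, 0.1326).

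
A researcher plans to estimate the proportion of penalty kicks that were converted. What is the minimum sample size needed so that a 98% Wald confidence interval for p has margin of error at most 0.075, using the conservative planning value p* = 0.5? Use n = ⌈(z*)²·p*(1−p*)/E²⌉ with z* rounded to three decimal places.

z* = 2.326 at the 98% level.
p*(1−p*) = 0.2500.
Required n before rounding: 5.410276 × 0.2500 / 0.075² = 240.457.
Rounding up, n = 241.

n = 241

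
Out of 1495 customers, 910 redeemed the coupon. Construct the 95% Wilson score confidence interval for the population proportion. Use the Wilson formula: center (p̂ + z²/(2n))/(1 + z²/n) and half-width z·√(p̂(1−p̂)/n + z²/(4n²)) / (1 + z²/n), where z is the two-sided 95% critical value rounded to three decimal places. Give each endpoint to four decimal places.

(0.5837, 0.6331)

p̂ = 910/1495 = 0.60870; z = 1.960, so z² = 3.841600.
Denominator 1 + z²/n = 1 + 3.841600/1495 = 1.002570.
Adjusted center: (0.60870 + z²/(2n))/1.002570 = 0.60842.
Radicand: p̂(1−p̂)/n + z²/(4n²) = 0.000159321 + 0.000000430 = 0.000159751.
Half-width = 1.960·√0.000159751/1.002570 = 0.02471.
CI: 0.60842 ± 0.02471 = (0.5837, 0.6331).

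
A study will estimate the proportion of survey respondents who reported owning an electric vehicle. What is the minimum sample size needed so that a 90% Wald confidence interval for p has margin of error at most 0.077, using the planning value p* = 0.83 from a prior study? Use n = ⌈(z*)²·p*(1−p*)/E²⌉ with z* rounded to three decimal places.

z* = 1.645 at the 90% level.
p*(1−p*) = 0.1411.
(z*)²·p*(1−p*)/E² = 2.706025·0.1411/0.005929 = 64.399.
Rounding up, n = 65.

n = 65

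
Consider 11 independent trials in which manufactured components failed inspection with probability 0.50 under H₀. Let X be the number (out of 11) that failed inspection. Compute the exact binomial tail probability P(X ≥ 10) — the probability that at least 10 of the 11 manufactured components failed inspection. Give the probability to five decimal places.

P = 0.00586

X is binomial with n = 11 and p = 0.50.
P(X ≥ 10) = C(11,10)·0.50^10·0.50^1 + C(11,11)·0.50^11·0.50^0.
= 0.005371 + 0.000488 = 0.00586.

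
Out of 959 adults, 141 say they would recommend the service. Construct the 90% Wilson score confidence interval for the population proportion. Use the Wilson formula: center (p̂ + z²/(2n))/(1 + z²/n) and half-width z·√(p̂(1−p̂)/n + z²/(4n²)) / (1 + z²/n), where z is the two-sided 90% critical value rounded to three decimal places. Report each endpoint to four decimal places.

(0.1292, 0.1668)

Here p̂ = 141/959 = 0.14703 and z = 1.645 (z² = 2.706025).
1 + z²/n = 1.002822.
Center = (0.14703 + 0.001411)/1.002822 = 0.14802.
Radicand: p̂(1−p̂)/n + z²/(4n²) = 0.000130773 + 0.000000736 = 0.000131509.
Half-width = z·√(radicand)/denom = 1.645·0.011468/1.002822 = 0.01881.
So the interval runs from 0.1292 to 0.1668.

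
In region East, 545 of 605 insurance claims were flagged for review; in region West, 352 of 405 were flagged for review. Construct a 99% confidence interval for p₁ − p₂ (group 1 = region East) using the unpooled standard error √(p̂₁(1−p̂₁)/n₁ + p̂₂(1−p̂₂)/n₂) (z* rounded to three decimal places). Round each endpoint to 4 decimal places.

(-0.0216, 0.0850)

p̂₁ = 0.90083, p̂₂ = 0.86914, so the observed difference is 0.03169.
Unpooled SE = √(p̂₁(1−p̂₁)/n₁ + p̂₂(1−p̂₂)/n₂) = √(0.000147666 + 0.000280836) = 0.020700.
For 99% confidence, z* = 2.576. Margin = 2.576·0.020700 = 0.05332.
CI: 0.03169 ± 0.05332 = (-0.0216, 0.0850).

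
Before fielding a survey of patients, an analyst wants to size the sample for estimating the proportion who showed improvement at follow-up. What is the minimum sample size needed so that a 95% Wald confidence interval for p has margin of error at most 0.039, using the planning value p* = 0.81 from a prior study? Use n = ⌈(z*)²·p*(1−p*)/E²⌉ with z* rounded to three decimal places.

For 95% confidence, z* = 1.960.
p*(1−p*) = 0.81·0.19 = 0.1539.
(z*)²·p*(1−p*)/E² = 3.841600·0.1539/0.001521 = 388.706.
Rounding up, n = 389.

n = 389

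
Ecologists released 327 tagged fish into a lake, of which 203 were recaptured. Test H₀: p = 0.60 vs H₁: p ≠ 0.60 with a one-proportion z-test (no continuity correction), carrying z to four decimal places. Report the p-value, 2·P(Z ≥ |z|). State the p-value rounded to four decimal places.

p-value = 0.4427

Sample proportion p̂ = 203/327 = 0.62080.
Under H₀, SE = √(p₀(1−p₀)/n) = √(0.60·0.40/327) = √0.000733945 = 0.027091.
z = (p̂ − p₀)/SE = (203/327 − 0.60)/0.027091 ≈ 0.7676.
From the standard normal, 2·P(Z ≥ |z|) = 0.4427.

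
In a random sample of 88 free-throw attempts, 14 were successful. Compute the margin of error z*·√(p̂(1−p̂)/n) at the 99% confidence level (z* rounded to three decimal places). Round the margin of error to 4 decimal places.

With x = 14 successes in n = 88, p̂ = 0.15909.
Standard error of p̂: √(0.133781/88) = √0.001520239 = 0.038990.
z* = 2.576 at the 99% level.
So ME = 0.1004.

ME = 0.1004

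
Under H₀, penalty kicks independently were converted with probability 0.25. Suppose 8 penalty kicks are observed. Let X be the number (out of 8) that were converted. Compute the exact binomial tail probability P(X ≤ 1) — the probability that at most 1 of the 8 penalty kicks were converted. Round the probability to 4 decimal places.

X is binomial with n = 8 and p = 0.25.
P(X ≤ 1) = C(8,0)·0.25^0·0.75^8 + C(8,1)·0.25^1·0.75^7.
= 0.100113 + 0.266968 = 0.3671.

P = 0.3671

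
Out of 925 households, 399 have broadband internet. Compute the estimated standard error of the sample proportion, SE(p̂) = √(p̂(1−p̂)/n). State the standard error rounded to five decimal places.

p̂ = 399/925 = 0.43135.
p̂(1−p̂) = 0.43135·0.56865 = 0.245287.
Dividing by n and taking the root: √0.000265175 = 0.01628.

SE = 0.01628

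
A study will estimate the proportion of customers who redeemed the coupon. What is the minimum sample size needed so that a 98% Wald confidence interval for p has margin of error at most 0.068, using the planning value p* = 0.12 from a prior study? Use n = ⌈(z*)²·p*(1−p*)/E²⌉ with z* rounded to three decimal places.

n = 124

The 98% critical value is z* = 2.326.
p*(1−p*) = 0.12·0.88 = 0.1056.
(z*)²·p*(1−p*)/E² = 5.410276·0.1056/0.004624 = 123.556.
Rounding up, n = 124.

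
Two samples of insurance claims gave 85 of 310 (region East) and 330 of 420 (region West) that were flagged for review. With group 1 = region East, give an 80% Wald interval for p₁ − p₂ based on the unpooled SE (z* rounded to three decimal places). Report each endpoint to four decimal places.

(-0.5529, -0.4701)

p̂₁ = 0.27419, p̂₂ = 0.78571, so the observed difference is -0.51152.
Unpooled SE = √(p̂₁(1−p̂₁)/n₁ + p̂₂(1−p̂₂)/n₂) = √(0.000641972 + 0.000400875) = 0.032293.
For 80% confidence, z* = 1.282. Margin = 1.282·0.032293 = 0.04140.
So the interval runs from -0.5529 to -0.4701.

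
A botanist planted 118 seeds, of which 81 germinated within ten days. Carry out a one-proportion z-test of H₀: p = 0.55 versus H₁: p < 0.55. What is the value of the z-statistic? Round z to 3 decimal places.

z = 2.979

p̂ = 81/118 = 0.68644.
SE₀ = √(0.55·0.45/118) = 0.045798.
z = (0.68644 − 0.55)/0.045798 = 0.13644/0.045798 = 2.979.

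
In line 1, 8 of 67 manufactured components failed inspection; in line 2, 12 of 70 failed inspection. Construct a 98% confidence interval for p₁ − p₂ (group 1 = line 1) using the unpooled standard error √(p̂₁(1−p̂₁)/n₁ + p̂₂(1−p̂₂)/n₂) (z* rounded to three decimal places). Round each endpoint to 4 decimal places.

(-0.1916, 0.0875)

p̂₁ = 8/67 = 0.11940, p̂₂ = 12/70 = 0.17143; p̂₁ − p̂₂ = -0.05203.
Unpooled SE = √(p̂₁(1−p̂₁)/n₁ + p̂₂(1−p̂₂)/n₂) = √(0.001569342 + 0.002029155) = 0.059987.
z* = 2.326 at the 98% level. Margin = 2.326·0.059987 = 0.13953.
Interval: -0.05203 ± 0.13953 → (-0.1916, 0.0875).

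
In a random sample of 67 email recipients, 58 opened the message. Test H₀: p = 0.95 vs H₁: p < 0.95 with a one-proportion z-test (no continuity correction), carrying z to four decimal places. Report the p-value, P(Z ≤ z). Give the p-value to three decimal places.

The sample proportion is 58/67 = 0.86567.
Under H₀, SE = √(p₀(1−p₀)/n) = √(0.95·0.05/67) = √0.000708955 = 0.026626.
Test statistic (full precision, shown to 4 dp): z = (58/67 − 0.95)/SE₀ ≈ -3.1671.
From the standard normal, P(Z ≤ z) = 0.001.

p-value = 0.001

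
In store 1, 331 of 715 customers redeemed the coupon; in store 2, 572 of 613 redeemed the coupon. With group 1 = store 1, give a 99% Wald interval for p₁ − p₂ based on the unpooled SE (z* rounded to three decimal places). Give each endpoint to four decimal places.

p̂₁ = 0.46294, p̂₂ = 0.93312, so the observed difference is -0.47018.
SE = √(0.000347729 + 0.000101812) = √0.000449541 = 0.021202.
The 99% critical value is z* = 2.576. Margin of error = 0.05462.
So the interval runs from -0.5248 to -0.4156.

(-0.5248, -0.4156)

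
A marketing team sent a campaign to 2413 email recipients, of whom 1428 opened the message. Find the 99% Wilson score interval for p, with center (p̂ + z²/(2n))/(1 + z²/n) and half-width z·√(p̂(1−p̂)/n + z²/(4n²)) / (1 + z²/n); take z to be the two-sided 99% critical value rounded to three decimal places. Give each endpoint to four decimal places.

Here p̂ = 1428/2413 = 0.59179 and z = 2.576 (z² = 6.635776).
Denominator 1 + z²/n = 1 + 6.635776/2413 = 1.002750.
Adjusted center: (0.59179 + z²/(2n))/1.002750 = 0.59154.
Radicand: p̂(1−p̂)/n + z²/(4n²) = 0.000100113 + 0.000000285 = 0.000100398.
Half-width = z·√(radicand)/denom = 2.576·0.010020/1.002750 = 0.02574.
Interval: 0.59154 ± 0.02574 → (0.5658, 0.6173).

(0.5658, 0.6173)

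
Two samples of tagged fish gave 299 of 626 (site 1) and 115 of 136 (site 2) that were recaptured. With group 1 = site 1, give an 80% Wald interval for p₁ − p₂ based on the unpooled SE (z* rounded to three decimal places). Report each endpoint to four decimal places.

p̂₁ = 0.47764, p̂₂ = 0.84559, so the observed difference is -0.36795.
SE = √(0.000398562 + 0.000960064) = √0.001358626 = 0.036860.
For 80% confidence, z* = 1.282. Margin = 1.282·0.036860 = 0.04725.
CI: -0.36795 ± 0.04725 = (-0.4152, -0.3207).

(-0.4152, -0.3207)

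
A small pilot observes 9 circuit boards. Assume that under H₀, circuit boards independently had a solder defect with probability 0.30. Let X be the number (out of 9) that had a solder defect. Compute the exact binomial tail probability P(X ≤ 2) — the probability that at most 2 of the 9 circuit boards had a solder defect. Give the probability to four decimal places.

P = 0.4628

X ~ Binomial(n=9, p=0.30).
P(X ≤ 2) = C(9,0)·0.30^0·0.70^9 + C(9,1)·0.30^1·0.70^8 + C(9,2)·0.30^2·0.70^7.
= 0.040354 + 0.155650 + 0.266828 = 0.4628.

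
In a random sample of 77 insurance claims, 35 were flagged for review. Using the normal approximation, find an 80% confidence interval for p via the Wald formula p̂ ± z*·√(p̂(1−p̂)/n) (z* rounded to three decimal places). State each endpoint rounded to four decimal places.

Sample proportion p̂ = 35/77 = 0.45455.
SE = √(p̂(1−p̂)/n) = √(0.247934/77) = 0.056744.
The 80% critical value is z* = 1.282.
Margin = 1.282·0.056744 = 0.07275.
CI: 0.45455 ± 0.07275 = (0.3818, 0.5273).

(0.3818, 0.5273)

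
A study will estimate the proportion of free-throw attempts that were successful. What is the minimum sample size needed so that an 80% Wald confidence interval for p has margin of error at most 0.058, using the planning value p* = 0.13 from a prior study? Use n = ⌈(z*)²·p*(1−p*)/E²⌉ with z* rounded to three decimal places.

The 80% critical value is z* = 1.282.
p*(1−p*) = 0.13·0.87 = 0.1131.
Required n before rounding: 1.643524 × 0.1131 / 0.058² = 55.256.
⌈55.256⌉ = 56.

n = 56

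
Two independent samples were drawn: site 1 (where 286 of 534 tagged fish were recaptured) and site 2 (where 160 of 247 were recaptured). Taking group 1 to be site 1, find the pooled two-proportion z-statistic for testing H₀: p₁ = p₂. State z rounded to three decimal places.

p̂₁ = 286/534 = 0.53558, p̂₂ = 160/247 = 0.64777.
Pooling: p̂ = 446/781 = 0.57106.
SE = √[p̂(1−p̂)(1/n₁+1/n₂)] = √[0.57106·0.42894·(1/534+1/247)] ≈ 0.038084.
z = (p̂₁ − p̂₂)/SE = (0.53558 − 0.64777)/0.038084 = -0.11219/0.038084 = -2.946.

z = -2.946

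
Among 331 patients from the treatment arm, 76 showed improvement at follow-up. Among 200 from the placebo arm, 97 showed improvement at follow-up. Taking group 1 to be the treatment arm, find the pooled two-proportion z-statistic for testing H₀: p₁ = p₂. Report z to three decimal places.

Sample proportions: p̂₁ = 76/331 = 0.22961 and p̂₂ = 97/200 = 0.48500.
Pooled p̂ = (76+97)/(331+200) = 173/531 = 0.32580.
SE = √[p̂(1−p̂)(1/n₁+1/n₂)] = √[0.32580·0.67420·(1/331+1/200)] ≈ 0.041975.
z = -0.25539/0.041975 = -6.084.

z = -6.084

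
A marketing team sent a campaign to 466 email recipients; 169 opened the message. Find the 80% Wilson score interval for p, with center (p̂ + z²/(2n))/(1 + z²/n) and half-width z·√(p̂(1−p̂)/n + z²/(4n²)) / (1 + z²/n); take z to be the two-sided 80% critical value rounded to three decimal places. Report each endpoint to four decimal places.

(0.3346, 0.3916)

p̂ = 169/466 = 0.36266; z = 1.282, so z² = 1.643524.
1 + z²/n = 1.003527.
Center = (0.36266 + 0.001763)/1.003527 = 0.36314.
Radicand: p̂(1−p̂)/n + z²/(4n²) = 0.000496004 + 0.000001892 = 0.000497896.
Half-width = z·√(radicand)/denom = 1.282·0.022314/1.003527 = 0.02851.
CI: 0.36314 ± 0.02851 = (0.3346, 0.3916).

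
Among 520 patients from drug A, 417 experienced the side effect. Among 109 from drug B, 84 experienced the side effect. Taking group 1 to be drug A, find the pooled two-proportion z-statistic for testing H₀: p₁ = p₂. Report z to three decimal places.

z = 0.738

Sample proportions: p̂₁ = 417/520 = 0.80192 and p̂₂ = 84/109 = 0.77064.
Pooled p̂ = (417+84)/(520+109) = 501/629 = 0.79650.
SE = √[p̂(1−p̂)(1/n₁+1/n₂)] = √[0.79650·0.20350·(1/520+1/109)] ≈ 0.042411.
z = (p̂₁ − p̂₂)/SE = (0.80192 − 0.77064)/0.042411 = 0.03128/0.042411 = 0.738.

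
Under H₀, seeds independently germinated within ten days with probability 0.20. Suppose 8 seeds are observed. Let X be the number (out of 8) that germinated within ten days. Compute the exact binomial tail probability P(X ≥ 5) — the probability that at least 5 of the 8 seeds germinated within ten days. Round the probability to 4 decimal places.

X is binomial with n = 8 and p = 0.20.
P(X ≥ 5) = C(8,5)·0.20^5·0.80^3 + C(8,6)·0.20^6·0.80^2 + C(8,7)·0.20^7·0.80^1 + C(8,8)·0.20^8·0.80^0.
= 0.009175 + 0.001147 + 0.000082 + 0.000003 = 0.0104.

P = 0.0104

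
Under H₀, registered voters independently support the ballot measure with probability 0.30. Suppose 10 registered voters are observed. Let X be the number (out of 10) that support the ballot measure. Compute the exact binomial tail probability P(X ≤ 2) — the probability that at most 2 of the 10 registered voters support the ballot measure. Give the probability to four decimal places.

X ~ Binomial(n=10, p=0.30).
P(X ≤ 2) = C(10,0)·0.30^0·0.70^10 + C(10,1)·0.30^1·0.70^9 + C(10,2)·0.30^2·0.70^8.
= 0.028248 + 0.121061 + 0.233474 = 0.3828.

P = 0.3828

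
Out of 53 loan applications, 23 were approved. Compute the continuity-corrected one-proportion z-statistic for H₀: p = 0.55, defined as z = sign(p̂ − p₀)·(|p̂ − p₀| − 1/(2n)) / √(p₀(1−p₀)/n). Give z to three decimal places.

Sample proportion p̂ = 23/53 = 0.43396. p̂ − p₀ = -0.116038.
1/(2n) = 0.009434.
Corrected numerator: |-0.116038| − 0.009434 = 0.106604.
Null standard error: √(0.55·0.45/53) = √0.004669811 = 0.068336.
z = (−)0.106604/0.068336 = -1.560.

z = -1.560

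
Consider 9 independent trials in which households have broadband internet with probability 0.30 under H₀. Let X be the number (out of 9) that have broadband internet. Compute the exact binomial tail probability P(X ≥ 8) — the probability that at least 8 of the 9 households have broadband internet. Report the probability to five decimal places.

P = 0.00043

X ~ Binomial(n=9, p=0.30).
P(X ≥ 8) = C(9,8)·0.30^8·0.70^1 + C(9,9)·0.30^9·0.70^0.
= 0.000413 + 0.000020 = 0.00043.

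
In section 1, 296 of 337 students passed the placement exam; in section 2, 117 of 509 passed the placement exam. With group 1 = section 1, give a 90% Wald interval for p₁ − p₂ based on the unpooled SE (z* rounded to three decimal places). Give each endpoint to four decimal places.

p̂₁ = 296/337 = 0.87834, p̂₂ = 117/509 = 0.22986; p̂₁ − p̂₂ = 0.64848.
Unpooled SE = √(p̂₁(1−p̂₁)/n₁ + p̂₂(1−p̂₂)/n₂) = √(0.000317092 + 0.000347791) = 0.025785.
z* = 1.645 at the 90% level. Margin = 1.645·0.025785 = 0.04242.
CI: 0.64848 ± 0.04242 = (0.6061, 0.6909).

(0.6061, 0.6909)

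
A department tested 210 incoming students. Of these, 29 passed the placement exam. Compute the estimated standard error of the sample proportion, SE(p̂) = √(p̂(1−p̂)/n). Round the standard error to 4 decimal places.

SE = 0.0238

With x = 29 successes in n = 210, p̂ = 0.13810.
p̂(1−p̂) = 0.13810·0.86190 = 0.119028.
SE = √(0.119028/210) = 0.0238.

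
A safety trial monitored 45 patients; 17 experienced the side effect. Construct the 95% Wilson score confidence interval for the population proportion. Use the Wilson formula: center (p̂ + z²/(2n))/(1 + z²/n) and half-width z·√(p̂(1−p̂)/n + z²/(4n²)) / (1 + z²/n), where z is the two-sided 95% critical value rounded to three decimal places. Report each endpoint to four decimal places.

(0.2511, 0.5237)

Here p̂ = 17/45 = 0.37778 and z = 1.960 (z² = 3.841600).
1 + z²/n = 1.085369.
Center = (0.37778 + 0.042684)/1.085369 = 0.38739.
Radicand: p̂(1−p̂)/n + z²/(4n²) = 0.005223594 + 0.000474272 = 0.005697866.
Half-width = 1.960·√0.005697866/1.085369 = 0.13631.
So the interval runs from 0.2511 to 0.5237.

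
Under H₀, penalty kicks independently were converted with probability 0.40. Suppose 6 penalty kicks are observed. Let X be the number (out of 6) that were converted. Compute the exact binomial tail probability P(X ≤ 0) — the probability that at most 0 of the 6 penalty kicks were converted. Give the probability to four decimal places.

X ~ Binomial(n=6, p=0.40).
P(X ≤ 0) = C(6,0)·0.40^0·0.60^6.
= 0.046656 = 0.0467.

P = 0.0467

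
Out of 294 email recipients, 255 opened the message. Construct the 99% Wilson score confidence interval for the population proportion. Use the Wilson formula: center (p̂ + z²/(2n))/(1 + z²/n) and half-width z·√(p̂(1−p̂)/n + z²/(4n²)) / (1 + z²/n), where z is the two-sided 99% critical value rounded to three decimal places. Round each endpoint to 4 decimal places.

p̂ = 255/294 = 0.86735; z = 2.576, so z² = 6.635776.
1 + z²/n = 1.022571.
Adjusted center: (0.86735 + z²/(2n))/1.022571 = 0.85924.
Radicand: p̂(1−p̂)/n + z²/(4n²) = 0.000391348 + 0.000019193 = 0.000410541.
Half-width = 2.576·√0.000410541/1.022571 = 0.05104.
CI: 0.85924 ± 0.05104 = (0.8082, 0.9103).

(0.8082, 0.9103)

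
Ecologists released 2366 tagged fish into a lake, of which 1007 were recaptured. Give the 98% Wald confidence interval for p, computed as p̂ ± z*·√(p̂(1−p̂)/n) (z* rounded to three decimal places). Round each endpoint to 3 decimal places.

The sample proportion is 1007/2366 = 0.42561.
Standard error of p̂: √(0.244467/2366) = √0.000103325 = 0.010165.
z* = 2.326 at the 98% level.
Margin = 2.326·0.010165 = 0.02364.
So the interval runs from 0.402 to 0.449.

(0.402, 0.449)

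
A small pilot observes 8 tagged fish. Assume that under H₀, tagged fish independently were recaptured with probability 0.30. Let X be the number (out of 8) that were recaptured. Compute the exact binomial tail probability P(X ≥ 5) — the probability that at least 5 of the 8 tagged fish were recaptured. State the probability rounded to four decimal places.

P = 0.0580

X ~ Binomial(n=8, p=0.30).
P(X ≥ 5) = C(8,5)·0.30^5·0.70^3 + C(8,6)·0.30^6·0.70^2 + C(8,7)·0.30^7·0.70^1 + C(8,8)·0.30^8·0.70^0.
= 0.046675 + 0.010002 + 0.001225 + 0.000066 = 0.0580.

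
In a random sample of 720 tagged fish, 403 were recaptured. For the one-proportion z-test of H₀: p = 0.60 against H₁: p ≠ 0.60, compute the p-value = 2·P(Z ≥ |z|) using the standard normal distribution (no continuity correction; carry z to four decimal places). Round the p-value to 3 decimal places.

With x = 403 successes in n = 720, p̂ = 0.55972.
Null standard error: √(0.60·0.40/720) = √0.000333333 = 0.018257.
Test statistic (full precision, shown to 4 dp): z = (403/720 − 0.60)/SE₀ ≈ -2.2061.
p-value = 2·P(Z ≥ |z|) with z = -2.2061 → 0.027.

p-value = 0.027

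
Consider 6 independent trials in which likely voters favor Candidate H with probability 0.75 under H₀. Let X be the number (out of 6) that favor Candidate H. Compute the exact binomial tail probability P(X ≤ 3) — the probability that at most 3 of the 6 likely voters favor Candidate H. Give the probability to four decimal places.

X ~ Binomial(n=6, p=0.75).
P(X ≤ 3) = C(6,0)·0.75^0·0.25^6 + C(6,1)·0.75^1·0.25^5 + C(6,2)·0.75^2·0.25^4 + C(6,3)·0.75^3·0.25^3.
= 0.000244 + 0.004395 + 0.032959 + 0.131836 = 0.1694.

P = 0.1694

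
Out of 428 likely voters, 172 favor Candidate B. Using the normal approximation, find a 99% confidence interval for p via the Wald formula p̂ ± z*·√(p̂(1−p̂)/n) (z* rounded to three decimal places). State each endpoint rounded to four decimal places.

(0.3408, 0.4629)

Sample proportion p̂ = 172/428 = 0.40187.
SE(p̂) = √(0.40187·0.59813/428) = 0.023698.
For 99% confidence, z* = 2.576.
Margin = 2.576·0.023698 = 0.06105.
So the interval runs from 0.3408 to 0.4629.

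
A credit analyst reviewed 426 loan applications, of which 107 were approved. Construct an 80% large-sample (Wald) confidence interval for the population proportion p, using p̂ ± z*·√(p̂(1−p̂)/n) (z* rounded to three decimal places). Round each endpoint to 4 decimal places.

The sample proportion is 107/426 = 0.25117.
Standard error of p̂: √(0.188085/426) = √0.000441515 = 0.021012.
For 80% confidence, z* = 1.282.
Margin of error: 1.282 × 0.021012 = 0.02694.
CI: 0.25117 ± 0.02694 = (0.2242, 0.2781).

(0.2242, 0.2781)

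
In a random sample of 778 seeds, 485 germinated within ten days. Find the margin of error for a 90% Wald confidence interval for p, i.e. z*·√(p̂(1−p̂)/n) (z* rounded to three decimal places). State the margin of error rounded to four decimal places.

p̂ = 485/778 = 0.62339.
Standard error of p̂: √(0.234774/778) = √0.000301766 = 0.017371.
z* = 1.645 at the 90% level.
Margin of error = z*·SE = 1.645 × 0.017371 = 0.0286.

ME = 0.0286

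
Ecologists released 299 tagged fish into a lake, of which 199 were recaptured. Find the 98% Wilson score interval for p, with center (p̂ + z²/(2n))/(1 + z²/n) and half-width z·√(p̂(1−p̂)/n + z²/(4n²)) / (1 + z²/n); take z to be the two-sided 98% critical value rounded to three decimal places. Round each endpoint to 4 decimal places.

(0.5996, 0.7256)

Here p̂ = 199/299 = 0.66555 and z = 2.326 (z² = 5.410276).
Denominator 1 + z²/n = 1 + 5.410276/299 = 1.018095.
Adjusted center: (0.66555 + z²/(2n))/1.018095 = 0.66261.
Radicand: p̂(1−p̂)/n + z²/(4n²) = 0.000744457 + 0.000015129 = 0.000759586.
Half-width = z·√(radicand)/denom = 2.326·0.027561/1.018095 = 0.06297.
So the interval runs from 0.5996 to 0.7256.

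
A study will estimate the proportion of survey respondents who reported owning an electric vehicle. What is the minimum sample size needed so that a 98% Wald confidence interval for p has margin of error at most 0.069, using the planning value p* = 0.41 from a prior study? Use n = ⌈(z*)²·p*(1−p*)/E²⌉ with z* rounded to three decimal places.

n = 275

z* = 2.326 at the 98% level.
p*(1−p*) = 0.41·0.59 = 0.2419.
(z*)²·p*(1−p*)/E² = 5.410276·0.2419/0.004761 = 274.889.
Rounding up, n = 275.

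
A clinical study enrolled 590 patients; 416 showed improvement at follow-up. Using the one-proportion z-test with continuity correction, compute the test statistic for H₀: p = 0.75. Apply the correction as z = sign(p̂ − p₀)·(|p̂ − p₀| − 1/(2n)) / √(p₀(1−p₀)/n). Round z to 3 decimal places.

With x = 416 successes in n = 590, p̂ = 0.70508. p̂ − p₀ = -0.044915.
Continuity correction 1/(2n) = 1/1180 = 0.000847.
Corrected numerator: |-0.044915| − 0.000847 = 0.044068.
Null standard error: √(0.75·0.25/590) = √0.000317797 = 0.017827.
z = −0.044068/0.017827 = -2.472.

z = -2.472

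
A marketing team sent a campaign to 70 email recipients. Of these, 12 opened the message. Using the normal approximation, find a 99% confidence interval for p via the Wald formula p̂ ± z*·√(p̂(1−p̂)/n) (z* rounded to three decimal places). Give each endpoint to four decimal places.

With x = 12 successes in n = 70, p̂ = 0.17143.
SE(p̂) = √(0.17143·0.82857/70) = 0.045046.
For 99% confidence, z* = 2.576.
Margin of error: 2.576 × 0.045046 = 0.11604.
So the interval runs from 0.0554 to 0.2875.

(0.0554, 0.2875)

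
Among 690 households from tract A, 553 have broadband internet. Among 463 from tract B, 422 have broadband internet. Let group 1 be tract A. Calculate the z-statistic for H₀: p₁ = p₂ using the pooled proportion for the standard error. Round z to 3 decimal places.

Sample proportions: p̂₁ = 553/690 = 0.80145 and p̂₂ = 422/463 = 0.91145.
Pooled p̂ = (553+422)/(690+463) = 975/1153 = 0.84562.
SE = √[p̂(1−p̂)(1/n₁+1/n₂)] = √[0.84562·0.15438·(1/690+1/463)] ≈ 0.021706.
z = -0.11000/0.021706 = -5.068.

z = -5.068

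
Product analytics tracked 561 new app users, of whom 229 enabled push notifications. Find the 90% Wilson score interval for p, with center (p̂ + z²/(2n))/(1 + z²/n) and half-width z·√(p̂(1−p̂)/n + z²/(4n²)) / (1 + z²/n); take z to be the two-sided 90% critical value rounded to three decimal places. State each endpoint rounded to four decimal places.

(0.3746, 0.4427)

Here p̂ = 229/561 = 0.40820 and z = 1.645 (z² = 2.706025).
1 + z²/n = 1.004824.
Center = (0.40820 + 0.002412)/1.004824 = 0.40864.
Radicand: p̂(1−p̂)/n + z²/(4n²) = 0.000430611 + 0.000002150 = 0.000432761.
Half-width = z·√(radicand)/denom = 1.645·0.020803/1.004824 = 0.03406.
CI: 0.40864 ± 0.03406 = (0.3746, 0.4427).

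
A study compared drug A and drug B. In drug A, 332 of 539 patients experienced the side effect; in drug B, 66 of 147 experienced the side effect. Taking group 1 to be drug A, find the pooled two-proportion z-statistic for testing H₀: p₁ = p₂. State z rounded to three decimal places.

p̂₁ = 332/539 = 0.61596, p̂₂ = 66/147 = 0.44898.
Pooled p̂ = (332+66)/(539+147) = 398/686 = 0.58017.
Pooled SE = √[0.2435720·0.00865801] ≈ 0.045922.
z = (p̂₁ − p̂₂)/SE = (0.61596 − 0.44898)/0.045922 = 0.16698/0.045922 = 3.636.

z = 3.636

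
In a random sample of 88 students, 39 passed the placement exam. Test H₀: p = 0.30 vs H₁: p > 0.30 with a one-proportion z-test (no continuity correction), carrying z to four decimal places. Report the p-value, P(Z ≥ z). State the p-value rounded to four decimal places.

With x = 39 successes in n = 88, p̂ = 0.44318.
Null standard error: √(0.30·0.70/88) = √0.002386364 = 0.048850.
Test statistic (full precision, shown to 4 dp): z = (39/88 − 0.30)/SE₀ ≈ 2.9310.
p-value = P(Z ≥ z) with z = 2.9310 → 0.0017.

p-value = 0.0017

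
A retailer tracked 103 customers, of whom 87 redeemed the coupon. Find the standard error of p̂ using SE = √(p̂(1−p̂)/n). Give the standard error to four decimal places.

SE = 0.0357

p̂ = 87/103 = 0.84466.
p̂(1−p̂) = 0.131209.
SE = √(0.131209/103) = 0.0357.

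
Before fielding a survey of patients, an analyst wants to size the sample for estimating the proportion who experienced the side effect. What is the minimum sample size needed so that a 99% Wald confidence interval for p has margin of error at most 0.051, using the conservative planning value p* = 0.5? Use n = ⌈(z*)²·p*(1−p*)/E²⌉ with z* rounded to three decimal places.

z* = 2.576 at the 99% level.
p*(1−p*) = 0.2500.
(z*)²·p*(1−p*)/E² = 6.635776·0.2500/0.002601 = 637.810.
⌈637.810⌉ = 638.

n = 638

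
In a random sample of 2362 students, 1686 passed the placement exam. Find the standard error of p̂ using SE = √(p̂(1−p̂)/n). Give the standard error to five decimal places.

SE = 0.00930

The sample proportion is 1686/2362 = 0.71380.
p̂(1−p̂) = 0.204290.
Dividing by n and taking the root: √0.000086490 = 0.00930.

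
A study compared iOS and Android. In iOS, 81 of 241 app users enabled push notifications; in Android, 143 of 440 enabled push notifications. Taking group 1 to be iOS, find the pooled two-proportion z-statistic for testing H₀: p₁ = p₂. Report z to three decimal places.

z = 0.295

p̂₁ = 81/241 = 0.33610, p̂₂ = 143/440 = 0.32500.
Pooled p̂ = (81+143)/(241+440) = 224/681 = 0.32893.
SE = √[p̂(1−p̂)(1/n₁+1/n₂)] = √[0.32893·0.67107·(1/241+1/440)] ≈ 0.037651.
z = 0.01110/0.037651 = 0.295.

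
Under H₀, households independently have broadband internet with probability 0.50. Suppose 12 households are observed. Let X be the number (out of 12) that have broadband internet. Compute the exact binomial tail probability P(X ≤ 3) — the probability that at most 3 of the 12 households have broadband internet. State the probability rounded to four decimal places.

P = 0.0730

X is binomial with n = 12 and p = 0.50.
P(X ≤ 3) = C(12,0)·0.50^0·0.50^12 + C(12,1)·0.50^1·0.50^11 + C(12,2)·0.50^2·0.50^10 + C(12,3)·0.50^3·0.50^9.
= 0.000244 + 0.002930 + 0.016113 + 0.053711 = 0.0730.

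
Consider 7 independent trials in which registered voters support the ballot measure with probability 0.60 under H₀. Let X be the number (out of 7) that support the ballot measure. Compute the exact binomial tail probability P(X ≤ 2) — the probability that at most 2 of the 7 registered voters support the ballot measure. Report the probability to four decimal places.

X ~ Binomial(n=7, p=0.60).
P(X ≤ 2) = C(7,0)·0.60^0·0.40^7 + C(7,1)·0.60^1·0.40^6 + C(7,2)·0.60^2·0.40^5.
= 0.001638 + 0.017203 + 0.077414 = 0.0963.

P = 0.0963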